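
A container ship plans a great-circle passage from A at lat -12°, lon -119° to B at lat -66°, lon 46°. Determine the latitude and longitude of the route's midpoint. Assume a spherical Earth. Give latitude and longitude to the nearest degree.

≈ lat -62°, lon -109°

Write both endpoints as unit vectors p₁, p₂ with components (cos φ cos λ, cos φ sin λ, sin φ).
The central angle between the endpoints is δ = arccos(p₁·p₂) ≈ 1.766 rad (101.2°).
Interpolate at f = 1/2 with slerp weights a = sin((1−f)δ)/sin δ ≈ 0.788, b = sin(fδ)/sin δ ≈ 0.788.
p = a·p₁ + b·p₂ ≈ (-0.151, -0.443, -0.883); φ = arcsin(p_z) ≈ -62.06°, λ = atan2(p_y, p_x) ≈ -108.80°.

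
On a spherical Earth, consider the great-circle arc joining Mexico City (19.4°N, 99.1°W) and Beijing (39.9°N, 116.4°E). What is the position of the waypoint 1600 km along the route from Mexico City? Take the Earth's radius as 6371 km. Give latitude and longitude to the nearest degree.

Write both endpoints as unit vectors p₁, p₂ with components (cos φ cos λ, cos φ sin λ, sin φ).
The central angle between the endpoints is δ = arccos(p₁·p₂) ≈ 1.956 rad (112.1°). The total great-circle distance is δ·R ≈ 1.956 × 6371 ≈ 12464 km, so the target fraction is f = 1600/12464 ≈ 0.128.
Interpolate at f ≈ 0.128 with slerp weights a = sin((1−f)δ)/sin δ ≈ 1.069, b = sin(fδ)/sin δ ≈ 0.268.
p = a·p₁ + b·p₂ ≈ (-0.251, -0.812, 0.527); φ = arcsin(p_z) ≈ 31.82°, λ = atan2(p_y, p_x) ≈ -107.18°.

≈ (32°N, 107°W)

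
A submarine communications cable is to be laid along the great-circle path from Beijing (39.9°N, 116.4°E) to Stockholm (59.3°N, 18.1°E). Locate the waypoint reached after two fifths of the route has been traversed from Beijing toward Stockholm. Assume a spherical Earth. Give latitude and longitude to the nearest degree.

≈ 57°N, 90°E

From cos δ = sin φ₁ sin φ₂ + cos φ₁ cos φ₂ cos Δλ, the central angle is δ ≈ 1.053 rad (60.3°).
Interpolate at f = 2/5 with slerp weights a = sin((1−f)δ)/sin δ ≈ 0.680, b = sin(fδ)/sin δ ≈ 0.471.
p = a·p₁ + b·p₂ ≈ (-0.004, 0.542, 0.841); φ = arcsin(p_z) ≈ 57.20°, λ = atan2(p_y, p_x) ≈ 90.37°.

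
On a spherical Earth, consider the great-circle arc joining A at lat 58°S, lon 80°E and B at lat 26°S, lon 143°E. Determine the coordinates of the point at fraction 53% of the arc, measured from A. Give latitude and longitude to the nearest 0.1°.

≈ lat 45.1°S, lon 122.2°E

Convert each endpoint to a unit vector on the sphere (x = cos φ cos λ, y = cos φ sin λ, z = sin φ).
The central angle between the endpoints is δ = arccos(p₁·p₂) ≈ 0.942 rad (54.0°).
Interpolate at f = 0.53 with slerp weights a = sin((1−f)δ)/sin δ ≈ 0.530, b = sin(fδ)/sin δ ≈ 0.592.
p = a·p₁ + b·p₂ ≈ (-0.376, 0.597, -0.709); φ = arcsin(p_z) ≈ -45.14°, λ = atan2(p_y, p_x) ≈ 122.23°.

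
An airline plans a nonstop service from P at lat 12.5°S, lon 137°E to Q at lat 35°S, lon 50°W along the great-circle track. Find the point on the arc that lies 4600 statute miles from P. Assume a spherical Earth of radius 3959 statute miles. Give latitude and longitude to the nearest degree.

≈ lat 77°S, lon 170°E

Write both endpoints as unit vectors p₁, p₂ with components (cos φ cos λ, cos φ sin λ, sin φ).
The central angle between the endpoints is δ = arccos(p₁·p₂) ≈ 2.305 rad (132.0°). The total great-circle distance is δ·R ≈ 2.305 × 3959 ≈ 9124 mi, so the target fraction is f = 4600/9124 ≈ 0.504.
Interpolate at f ≈ 0.504 with slerp weights a = sin((1−f)δ)/sin δ ≈ 1.225, b = sin(fδ)/sin δ ≈ 1.235.
p = a·p₁ + b·p₂ ≈ (-0.224, 0.040, -0.974); φ = arcsin(p_z) ≈ -76.84°, λ = atan2(p_y, p_x) ≈ 169.80°.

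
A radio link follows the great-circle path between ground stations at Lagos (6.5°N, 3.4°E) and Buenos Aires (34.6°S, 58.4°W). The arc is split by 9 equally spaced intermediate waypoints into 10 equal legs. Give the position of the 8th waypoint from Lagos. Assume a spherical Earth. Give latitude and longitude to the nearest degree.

The haversine formula gives a central angle δ ≈ 1.243 rad (71.2°) between the endpoints.
Interpolate at f = 8/10 with slerp weights a = sin((1−f)δ)/sin δ ≈ 0.260, b = sin(fδ)/sin δ ≈ 0.886.
p = a·p₁ + b·p₂ ≈ (0.640, -0.606, -0.473); φ = arcsin(p_z) ≈ -28.26°, λ = atan2(p_y, p_x) ≈ -43.43°.

≈ 28°S, 43°W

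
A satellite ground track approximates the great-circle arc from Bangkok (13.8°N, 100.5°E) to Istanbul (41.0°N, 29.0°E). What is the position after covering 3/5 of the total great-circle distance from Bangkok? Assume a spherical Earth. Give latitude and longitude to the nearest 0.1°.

The haversine formula gives a central angle δ ≈ 1.171 rad (67.1°) between the endpoints.
Interpolate at f = 3/5 with slerp weights a = sin((1−f)δ)/sin δ ≈ 0.490, b = sin(fδ)/sin δ ≈ 0.702.
p = a·p₁ + b·p₂ ≈ (0.376, 0.725, 0.577); φ = arcsin(p_z) ≈ 35.25°, λ = atan2(p_y, p_x) ≈ 62.56°.

≈ (35.3°N, 62.6°E)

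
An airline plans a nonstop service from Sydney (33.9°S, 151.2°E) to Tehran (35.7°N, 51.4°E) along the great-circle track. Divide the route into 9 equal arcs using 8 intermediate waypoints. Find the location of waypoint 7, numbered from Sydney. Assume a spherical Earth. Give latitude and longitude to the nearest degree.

≈ (22°N, 77°E)

From cos δ = sin φ₁ sin φ₂ + cos φ₁ cos φ₂ cos Δλ, the central angle is δ ≈ 2.027 rad (116.1°).
Interpolate at f = 7/9 with slerp weights a = sin((1−f)δ)/sin δ ≈ 0.485, b = sin(fδ)/sin δ ≈ 1.114.
p = a·p₁ + b·p₂ ≈ (0.212, 0.901, 0.379); φ = arcsin(p_z) ≈ 22.30°, λ = atan2(p_y, p_x) ≈ 76.78°.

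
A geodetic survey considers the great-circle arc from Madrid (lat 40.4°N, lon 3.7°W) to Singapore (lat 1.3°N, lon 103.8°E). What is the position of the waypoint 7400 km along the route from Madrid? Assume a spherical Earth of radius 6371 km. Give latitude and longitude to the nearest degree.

The haversine formula gives a central angle δ ≈ 1.787 rad (102.4°) between the endpoints. The total great-circle distance is δ·R ≈ 1.787 × 6371 ≈ 11383 km, so the target fraction is f = 7400/11383 ≈ 0.650.
Interpolate at f ≈ 0.650 with slerp weights a = sin((1−f)δ)/sin δ ≈ 0.599, b = sin(fδ)/sin δ ≈ 0.939.
p = a·p₁ + b·p₂ ≈ (0.231, 0.882, 0.410); φ = arcsin(p_z) ≈ 24.18°, λ = atan2(p_y, p_x) ≈ 75.31°.

≈ lat 24°N, lon 75°E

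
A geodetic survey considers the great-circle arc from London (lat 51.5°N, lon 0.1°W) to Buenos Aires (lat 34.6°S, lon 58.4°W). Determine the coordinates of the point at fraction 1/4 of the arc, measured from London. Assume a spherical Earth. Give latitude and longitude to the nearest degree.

From cos δ = sin φ₁ sin φ₂ + cos φ₁ cos φ₂ cos Δλ, the central angle is δ ≈ 1.747 rad (100.1°).
Interpolate at f = 1/4 with slerp weights a = sin((1−f)δ)/sin δ ≈ 0.981, b = sin(fδ)/sin δ ≈ 0.430.
p = a·p₁ + b·p₂ ≈ (0.796, -0.302, 0.524); φ = arcsin(p_z) ≈ 31.61°, λ = atan2(p_y, p_x) ≈ -20.79°.

≈ lat 32°N, lon 21°W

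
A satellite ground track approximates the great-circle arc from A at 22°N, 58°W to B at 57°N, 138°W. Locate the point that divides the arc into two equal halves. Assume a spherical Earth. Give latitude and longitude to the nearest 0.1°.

The haversine formula gives a central angle δ ≈ 1.157 rad (66.3°) between the endpoints.
Interpolate at f = 1/2 with slerp weights a = sin((1−f)δ)/sin δ ≈ 0.597, b = sin(fδ)/sin δ ≈ 0.597.
p = a·p₁ + b·p₂ ≈ (0.052, -0.687, 0.725); φ = arcsin(p_z) ≈ 46.43°, λ = atan2(p_y, p_x) ≈ -85.70°.

≈ 46.4°N, 85.7°W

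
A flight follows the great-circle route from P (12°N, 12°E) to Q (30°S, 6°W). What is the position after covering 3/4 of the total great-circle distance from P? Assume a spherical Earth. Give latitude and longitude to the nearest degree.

≈ (20°S, 1°W)

The haversine formula gives a central angle δ ≈ 0.793 rad (45.4°) between the endpoints.
Interpolate at f = 3/4 with slerp weights a = sin((1−f)δ)/sin δ ≈ 0.276, b = sin(fδ)/sin δ ≈ 0.786.
p = a·p₁ + b·p₂ ≈ (0.942, -0.015, -0.336); φ = arcsin(p_z) ≈ -19.62°, λ = atan2(p_y, p_x) ≈ -0.91°.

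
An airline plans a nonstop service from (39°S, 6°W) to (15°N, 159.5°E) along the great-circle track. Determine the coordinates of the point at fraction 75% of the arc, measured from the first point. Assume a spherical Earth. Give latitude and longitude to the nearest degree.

Write both endpoints as unit vectors p₁, p₂ with components (cos φ cos λ, cos φ sin λ, sin φ).
The central angle between the endpoints is δ = arccos(p₁·p₂) ≈ 2.667 rad (152.8°).
Interpolate at f = 0.75 with slerp weights a = sin((1−f)δ)/sin δ ≈ 1.354, b = sin(fδ)/sin δ ≈ 1.991.
p = a·p₁ + b·p₂ ≈ (-0.754, 0.563, -0.337); φ = arcsin(p_z) ≈ -19.70°, λ = atan2(p_y, p_x) ≈ 143.24°.

≈ (20°S, 143°E)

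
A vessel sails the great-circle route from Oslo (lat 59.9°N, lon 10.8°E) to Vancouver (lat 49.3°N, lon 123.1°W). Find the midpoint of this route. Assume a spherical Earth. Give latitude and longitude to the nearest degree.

≈ lat 74°N, lon 73°W

Convert each endpoint to a unit vector on the sphere (x = cos φ cos λ, y = cos φ sin λ, z = sin φ).
The central angle between the endpoints is δ = arccos(p₁·p₂) ≈ 1.127 rad (64.6°).
Interpolate at f = 1/2 with slerp weights a = sin((1−f)δ)/sin δ ≈ 0.591, b = sin(fδ)/sin δ ≈ 0.591.
p = a·p₁ + b·p₂ ≈ (0.081, -0.268, 0.960); φ = arcsin(p_z) ≈ 73.77°, λ = atan2(p_y, p_x) ≈ -73.20°.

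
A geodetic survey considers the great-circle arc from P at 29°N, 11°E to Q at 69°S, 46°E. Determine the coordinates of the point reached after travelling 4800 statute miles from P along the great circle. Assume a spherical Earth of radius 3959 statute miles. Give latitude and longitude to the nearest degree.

≈ 39°S, 26°E

Write both endpoints as unit vectors p₁, p₂ with components (cos φ cos λ, cos φ sin λ, sin φ).
The central angle between the endpoints is δ = arccos(p₁·p₂) ≈ 1.768 rad (101.3°). The total great-circle distance is δ·R ≈ 1.768 × 3959 ≈ 6999 mi, so the target fraction is f = 4800/6999 ≈ 0.686.
Interpolate at f ≈ 0.686 with slerp weights a = sin((1−f)δ)/sin δ ≈ 0.538, b = sin(fδ)/sin δ ≈ 0.955.
p = a·p₁ + b·p₂ ≈ (0.699, 0.336, -0.631); φ = arcsin(p_z) ≈ -39.11°, λ = atan2(p_y, p_x) ≈ 25.65°.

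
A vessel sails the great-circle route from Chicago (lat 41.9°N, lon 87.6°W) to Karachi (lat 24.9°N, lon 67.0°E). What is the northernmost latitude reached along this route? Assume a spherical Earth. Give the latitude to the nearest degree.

The great circle lies in the plane with unit normal n̂ = (p₁ × p₂)/|p₁ × p₂|.
Here n̂_z ≈ +0.307; the vertex latitude is φ_max = arccos|n̂_z| ≈ 72.1°.

≈ 72°N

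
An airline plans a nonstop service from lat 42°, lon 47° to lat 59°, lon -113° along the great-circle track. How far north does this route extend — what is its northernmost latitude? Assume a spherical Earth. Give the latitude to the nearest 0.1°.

≈ 82.3°

The great circle lies in the plane with unit normal n̂ = (p₁ × p₂)/|p₁ × p₂|.
Here n̂_z ≈ -0.134; the vertex latitude is φ_max = arccos|n̂_z| ≈ 82.3°.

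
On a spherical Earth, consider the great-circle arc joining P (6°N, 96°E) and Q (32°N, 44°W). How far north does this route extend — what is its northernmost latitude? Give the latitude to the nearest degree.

≈ 48°N

The great circle lies in the plane with unit normal n̂ = (p₁ × p₂)/|p₁ × p₂|.
Here n̂_z ≈ -0.672; the vertex latitude is φ_max = arccos|n̂_z| ≈ 47.8°.
Check via Clairaut: cos φ_max = |cos φ₁| · sin C = cos(6.0°)·sin(42.5°) ≈ 0.672, again giving ≈ 47.8°.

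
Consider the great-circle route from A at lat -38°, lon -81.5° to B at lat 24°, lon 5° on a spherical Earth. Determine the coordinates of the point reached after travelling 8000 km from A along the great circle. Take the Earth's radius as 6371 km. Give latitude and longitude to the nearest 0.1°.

Convert each endpoint to a unit vector on the sphere (x = cos φ cos λ, y = cos φ sin λ, z = sin φ).
The central angle between the endpoints is δ = arccos(p₁·p₂) ≈ 1.779 rad (101.9°). The total great-circle distance is δ·R ≈ 1.779 × 6371 ≈ 11332 km, so the target fraction is f = 8000/11332 ≈ 0.706.
Interpolate at f ≈ 0.706 with slerp weights a = sin((1−f)δ)/sin δ ≈ 0.511, b = sin(fδ)/sin δ ≈ 0.972.
p = a·p₁ + b·p₂ ≈ (0.944, -0.321, 0.081); φ = arcsin(p_z) ≈ 4.64°, λ = atan2(p_y, p_x) ≈ -18.76°.

≈ lat 4.6°, lon -18.8°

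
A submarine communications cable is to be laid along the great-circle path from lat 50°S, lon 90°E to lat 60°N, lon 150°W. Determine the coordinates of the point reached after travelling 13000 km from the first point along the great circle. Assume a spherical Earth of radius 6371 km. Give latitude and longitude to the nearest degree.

From cos δ = sin φ₁ sin φ₂ + cos φ₁ cos φ₂ cos Δλ, the central angle is δ ≈ 2.539 rad (145.5°). The total great-circle distance is δ·R ≈ 2.539 × 6371 ≈ 16179 km, so the target fraction is f = 13000/16179 ≈ 0.804.
Interpolate at f ≈ 0.804 with slerp weights a = sin((1−f)δ)/sin δ ≈ 0.845, b = sin(fδ)/sin δ ≈ 1.574.
p = a·p₁ + b·p₂ ≈ (-0.682, 0.149, 0.716); φ = arcsin(p_z) ≈ 45.74°, λ = atan2(p_y, p_x) ≈ 167.64°.

≈ lat 46°N, lon 168°E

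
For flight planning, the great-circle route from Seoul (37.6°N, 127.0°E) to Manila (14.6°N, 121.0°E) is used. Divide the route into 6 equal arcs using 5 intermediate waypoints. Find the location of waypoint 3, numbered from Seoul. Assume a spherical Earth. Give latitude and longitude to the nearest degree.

≈ 26°N, 124°E

Write both endpoints as unit vectors p₁, p₂ with components (cos φ cos λ, cos φ sin λ, sin φ).
The central angle between the endpoints is δ = arccos(p₁·p₂) ≈ 0.412 rad (23.6°).
Interpolate at f = 3/6 with slerp weights a = sin((1−f)δ)/sin δ ≈ 0.511, b = sin(fδ)/sin δ ≈ 0.511.
p = a·p₁ + b·p₂ ≈ (-0.498, 0.747, 0.440); φ = arcsin(p_z) ≈ 26.13°, λ = atan2(p_y, p_x) ≈ 123.70°.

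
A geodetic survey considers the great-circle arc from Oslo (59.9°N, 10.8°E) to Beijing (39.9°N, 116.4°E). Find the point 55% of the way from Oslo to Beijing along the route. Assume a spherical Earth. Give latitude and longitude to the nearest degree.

≈ 61°N, 85°E

Write both endpoints as unit vectors p₁, p₂ with components (cos φ cos λ, cos φ sin λ, sin φ).
The central angle between the endpoints is δ = arccos(p₁·p₂) ≈ 1.102 rad (63.2°).
Interpolate at f = 0.55 with slerp weights a = sin((1−f)δ)/sin δ ≈ 0.533, b = sin(fδ)/sin δ ≈ 0.639.
p = a·p₁ + b·p₂ ≈ (0.045, 0.489, 0.871); φ = arcsin(p_z) ≈ 60.59°, λ = atan2(p_y, p_x) ≈ 84.75°.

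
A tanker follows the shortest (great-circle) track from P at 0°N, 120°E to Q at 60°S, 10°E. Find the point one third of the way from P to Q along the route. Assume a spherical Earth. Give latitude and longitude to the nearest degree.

Write both endpoints as unit vectors p₁, p₂ with components (cos φ cos λ, cos φ sin λ, sin φ).
The central angle between the endpoints is δ = arccos(p₁·p₂) ≈ 1.743 rad (99.8°).
Interpolate at f = 1/3 with slerp weights a = sin((1−f)δ)/sin δ ≈ 0.931, b = sin(fδ)/sin δ ≈ 0.557.
p = a·p₁ + b·p₂ ≈ (-0.191, 0.855, -0.482); φ = arcsin(p_z) ≈ -28.84°, λ = atan2(p_y, p_x) ≈ 102.62°.

≈ 29°S, 103°E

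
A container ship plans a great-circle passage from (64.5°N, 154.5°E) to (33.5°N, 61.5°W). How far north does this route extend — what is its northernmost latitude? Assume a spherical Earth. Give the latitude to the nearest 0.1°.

The great circle lies in the plane with unit normal n̂ = (p₁ × p₂)/|p₁ × p₂|.
Here n̂_z ≈ +0.216; the vertex latitude is φ_max = arccos|n̂_z| ≈ 77.5°.
Check via Clairaut: cos φ_max = |cos φ₁| · sin C = cos(64.5°)·sin(30.1°) ≈ 0.216, again giving ≈ 77.5°.

≈ 77.5°N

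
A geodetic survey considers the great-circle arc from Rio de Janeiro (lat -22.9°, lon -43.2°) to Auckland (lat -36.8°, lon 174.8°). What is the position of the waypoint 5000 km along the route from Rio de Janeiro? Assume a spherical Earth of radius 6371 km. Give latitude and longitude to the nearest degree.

Convert each endpoint to a unit vector on the sphere (x = cos φ cos λ, y = cos φ sin λ, z = sin φ).
The central angle between the endpoints is δ = arccos(p₁·p₂) ≈ 1.926 rad (110.4°). The total great-circle distance is δ·R ≈ 1.926 × 6371 ≈ 12273 km, so the target fraction is f = 5000/12273 ≈ 0.407.
Interpolate at f ≈ 0.407 with slerp weights a = sin((1−f)δ)/sin δ ≈ 0.970, b = sin(fδ)/sin δ ≈ 0.754.
p = a·p₁ + b·p₂ ≈ (0.050, -0.557, -0.829); φ = arcsin(p_z) ≈ -56.00°, λ = atan2(p_y, p_x) ≈ -84.85°.

≈ lat -56°, lon -85°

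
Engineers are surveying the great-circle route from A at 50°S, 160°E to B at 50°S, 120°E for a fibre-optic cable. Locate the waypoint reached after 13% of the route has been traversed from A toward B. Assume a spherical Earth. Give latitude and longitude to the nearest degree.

≈ 51°S, 155°E

Write both endpoints as unit vectors p₁, p₂ with components (cos φ cos λ, cos φ sin λ, sin φ).
The central angle between the endpoints is δ = arccos(p₁·p₂) ≈ 0.443 rad (25.4°).
Interpolate at f = 0.13 with slerp weights a = sin((1−f)δ)/sin δ ≈ 0.877, b = sin(fδ)/sin δ ≈ 0.134.
p = a·p₁ + b·p₂ ≈ (-0.573, 0.268, -0.775); φ = arcsin(p_z) ≈ -50.78°, λ = atan2(p_y, p_x) ≈ 154.97°.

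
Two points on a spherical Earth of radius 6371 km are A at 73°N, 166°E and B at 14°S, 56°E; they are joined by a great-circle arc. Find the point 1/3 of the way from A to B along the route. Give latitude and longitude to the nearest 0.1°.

Write both endpoints as unit vectors p₁, p₂ with components (cos φ cos λ, cos φ sin λ, sin φ).
The central angle between the endpoints is δ = arccos(p₁·p₂) ≈ 1.905 rad (109.2°).
Interpolate at f = 1/3 with slerp weights a = sin((1−f)δ)/sin δ ≈ 1.011, b = sin(fδ)/sin δ ≈ 0.628.
p = a·p₁ + b·p₂ ≈ (0.054, 0.577, 0.815); φ = arcsin(p_z) ≈ 54.60°, λ = atan2(p_y, p_x) ≈ 84.66°.

≈ 54.6°N, 84.7°E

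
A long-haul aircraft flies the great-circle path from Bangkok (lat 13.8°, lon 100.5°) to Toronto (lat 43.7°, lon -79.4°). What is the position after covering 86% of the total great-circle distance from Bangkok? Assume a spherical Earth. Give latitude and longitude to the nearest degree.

Write both endpoints as unit vectors p₁, p₂ with components (cos φ cos λ, cos φ sin λ, sin φ).
The central angle between the endpoints is δ = arccos(p₁·p₂) ≈ 2.138 rad (122.5°).
Interpolate at f = 0.86 with slerp weights a = sin((1−f)δ)/sin δ ≈ 0.350, b = sin(fδ)/sin δ ≈ 1.143.
p = a·p₁ + b·p₂ ≈ (0.090, -0.479, 0.873); φ = arcsin(p_z) ≈ 60.85°, λ = atan2(p_y, p_x) ≈ -79.33°.

≈ lat 61°, lon -79°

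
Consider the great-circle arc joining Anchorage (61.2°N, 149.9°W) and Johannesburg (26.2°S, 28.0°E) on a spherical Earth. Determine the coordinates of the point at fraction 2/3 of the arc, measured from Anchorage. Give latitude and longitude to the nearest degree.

≈ (22°N, 27°E)

The haversine formula gives a central angle δ ≈ 2.530 rad (145.0°) between the endpoints.
Interpolate at f = 2/3 with slerp weights a = sin((1−f)δ)/sin δ ≈ 1.301, b = sin(fδ)/sin δ ≈ 1.730.
p = a·p₁ + b·p₂ ≈ (0.829, 0.415, 0.376); φ = arcsin(p_z) ≈ 22.10°, λ = atan2(p_y, p_x) ≈ 26.58°.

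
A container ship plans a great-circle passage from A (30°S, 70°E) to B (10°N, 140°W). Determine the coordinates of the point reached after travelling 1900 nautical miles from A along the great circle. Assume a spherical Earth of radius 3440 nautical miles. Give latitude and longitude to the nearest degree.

≈ (40°S, 107°E)

Convert each endpoint to a unit vector on the sphere (x = cos φ cos λ, y = cos φ sin λ, z = sin φ).
The central angle between the endpoints is δ = arccos(p₁·p₂) ≈ 2.542 rad (145.6°). The total great-circle distance is δ·R ≈ 2.542 × 3440 ≈ 8744 nmi, so the target fraction is f = 1900/8744 ≈ 0.217.
Interpolate at f ≈ 0.217 with slerp weights a = sin((1−f)δ)/sin δ ≈ 1.618, b = sin(fδ)/sin δ ≈ 0.929.
p = a·p₁ + b·p₂ ≈ (-0.222, 0.729, -0.648); φ = arcsin(p_z) ≈ -40.38°, λ = atan2(p_y, p_x) ≈ 106.93°.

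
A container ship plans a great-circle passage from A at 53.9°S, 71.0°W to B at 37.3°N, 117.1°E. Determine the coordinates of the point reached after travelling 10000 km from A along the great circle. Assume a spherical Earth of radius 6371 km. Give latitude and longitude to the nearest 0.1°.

≈ 33.2°S, 135.4°E

From cos δ = sin φ₁ sin φ₂ + cos φ₁ cos φ₂ cos Δλ, the central angle is δ ≈ 2.836 rad (162.5°). The total great-circle distance is δ·R ≈ 2.836 × 6371 ≈ 18068 km, so the target fraction is f = 10000/18068 ≈ 0.553.
Interpolate at f ≈ 0.553 with slerp weights a = sin((1−f)δ)/sin δ ≈ 3.170, b = sin(fδ)/sin δ ≈ 3.323.
p = a·p₁ + b·p₂ ≈ (-0.596, 0.587, -0.548); φ = arcsin(p_z) ≈ -33.21°, λ = atan2(p_y, p_x) ≈ 135.44°.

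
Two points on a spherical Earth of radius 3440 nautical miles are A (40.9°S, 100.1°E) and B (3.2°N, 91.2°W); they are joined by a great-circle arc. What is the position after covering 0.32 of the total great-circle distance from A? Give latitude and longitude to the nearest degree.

From cos δ = sin φ₁ sin φ₂ + cos φ₁ cos φ₂ cos Δλ, the central angle is δ ≈ 2.460 rad (140.9°).
Interpolate at f = 0.32 with slerp weights a = sin((1−f)δ)/sin δ ≈ 1.579, b = sin(fδ)/sin δ ≈ 1.124.
p = a·p₁ + b·p₂ ≈ (-0.233, 0.053, -0.971); φ = arcsin(p_z) ≈ -76.19°, λ = atan2(p_y, p_x) ≈ 167.27°.

≈ (76°S, 167°E)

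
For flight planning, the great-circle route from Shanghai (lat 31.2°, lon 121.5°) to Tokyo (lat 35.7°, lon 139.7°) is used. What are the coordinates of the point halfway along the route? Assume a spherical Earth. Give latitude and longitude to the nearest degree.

Convert each endpoint to a unit vector on the sphere (x = cos φ cos λ, y = cos φ sin λ, z = sin φ).
The central angle between the endpoints is δ = arccos(p₁·p₂) ≈ 0.276 rad (15.8°).
Interpolate at f = 1/2 with slerp weights a = sin((1−f)δ)/sin δ ≈ 0.505, b = sin(fδ)/sin δ ≈ 0.505.
p = a·p₁ + b·p₂ ≈ (-0.538, 0.633, 0.556); φ = arcsin(p_z) ≈ 33.78°, λ = atan2(p_y, p_x) ≈ 130.36°.

≈ lat 34°, lon 130°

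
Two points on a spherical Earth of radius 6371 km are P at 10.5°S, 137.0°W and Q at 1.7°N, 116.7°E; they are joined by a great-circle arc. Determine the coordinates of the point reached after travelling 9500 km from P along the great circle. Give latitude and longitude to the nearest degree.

The haversine formula gives a central angle δ ≈ 1.856 rad (106.3°) between the endpoints. The total great-circle distance is δ·R ≈ 1.856 × 6371 ≈ 11824 km, so the target fraction is f = 9500/11824 ≈ 0.803.
Interpolate at f ≈ 0.803 with slerp weights a = sin((1−f)δ)/sin δ ≈ 0.372, b = sin(fδ)/sin δ ≈ 1.039.
p = a·p₁ + b·p₂ ≈ (-0.734, 0.678, -0.037); φ = arcsin(p_z) ≈ -2.12°, λ = atan2(p_y, p_x) ≈ 137.25°.

≈ 2°S, 137°E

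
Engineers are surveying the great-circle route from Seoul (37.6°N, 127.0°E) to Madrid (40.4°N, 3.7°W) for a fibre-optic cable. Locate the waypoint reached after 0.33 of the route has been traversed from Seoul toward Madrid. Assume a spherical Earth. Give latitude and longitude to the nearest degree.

Write both endpoints as unit vectors p₁, p₂ with components (cos φ cos λ, cos φ sin λ, sin φ).
The central angle between the endpoints is δ = arccos(p₁·p₂) ≈ 1.569 rad (89.9°).
Interpolate at f = 0.33 with slerp weights a = sin((1−f)δ)/sin δ ≈ 0.868, b = sin(fδ)/sin δ ≈ 0.495.
p = a·p₁ + b·p₂ ≈ (-0.038, 0.525, 0.850); φ = arcsin(p_z) ≈ 58.25°, λ = atan2(p_y, p_x) ≈ 94.12°.

≈ 58°N, 94°E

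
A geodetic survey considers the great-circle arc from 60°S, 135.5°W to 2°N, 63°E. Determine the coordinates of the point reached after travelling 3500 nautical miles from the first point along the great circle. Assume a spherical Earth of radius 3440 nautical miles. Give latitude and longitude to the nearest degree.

Convert each endpoint to a unit vector on the sphere (x = cos φ cos λ, y = cos φ sin λ, z = sin φ).
The central angle between the endpoints is δ = arccos(p₁·p₂) ≈ 2.099 rad (120.3°). The total great-circle distance is δ·R ≈ 2.099 × 3440 ≈ 7221 nmi, so the target fraction is f = 3500/7221 ≈ 0.485.
Interpolate at f ≈ 0.485 with slerp weights a = sin((1−f)δ)/sin δ ≈ 1.022, b = sin(fδ)/sin δ ≈ 0.985.
p = a·p₁ + b·p₂ ≈ (0.082, 0.519, -0.851); φ = arcsin(p_z) ≈ -58.30°, λ = atan2(p_y, p_x) ≈ 80.97°.

≈ 58°S, 81°E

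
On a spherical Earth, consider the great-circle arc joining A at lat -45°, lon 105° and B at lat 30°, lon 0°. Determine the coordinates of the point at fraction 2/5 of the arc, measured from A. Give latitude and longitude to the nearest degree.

≈ lat -21°, lon 54°

Convert each endpoint to a unit vector on the sphere (x = cos φ cos λ, y = cos φ sin λ, z = sin φ).
The central angle between the endpoints is δ = arccos(p₁·p₂) ≈ 2.108 rad (120.8°).
Interpolate at f = 2/5 with slerp weights a = sin((1−f)δ)/sin δ ≈ 1.110, b = sin(fδ)/sin δ ≈ 0.870.
p = a·p₁ + b·p₂ ≈ (0.550, 0.758, -0.350); φ = arcsin(p_z) ≈ -20.50°, λ = atan2(p_y, p_x) ≈ 54.05°.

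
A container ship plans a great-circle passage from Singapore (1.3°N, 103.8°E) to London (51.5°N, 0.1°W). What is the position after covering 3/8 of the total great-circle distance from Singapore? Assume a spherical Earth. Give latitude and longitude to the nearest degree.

The haversine formula gives a central angle δ ≈ 1.703 rad (97.6°) between the endpoints.
Interpolate at f = 3/8 with slerp weights a = sin((1−f)δ)/sin δ ≈ 0.882, b = sin(fδ)/sin δ ≈ 0.601.
p = a·p₁ + b·p₂ ≈ (0.164, 0.856, 0.491); φ = arcsin(p_z) ≈ 29.38°, λ = atan2(p_y, p_x) ≈ 79.15°.

≈ 29°N, 79°E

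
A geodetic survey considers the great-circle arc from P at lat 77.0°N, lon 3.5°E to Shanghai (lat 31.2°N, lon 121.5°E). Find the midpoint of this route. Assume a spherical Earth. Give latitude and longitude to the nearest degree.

Write both endpoints as unit vectors p₁, p₂ with components (cos φ cos λ, cos φ sin λ, sin φ).
The central angle between the endpoints is δ = arccos(p₁·p₂) ≈ 1.143 rad (65.5°).
Interpolate at f = 1/2 with slerp weights a = sin((1−f)δ)/sin δ ≈ 0.595, b = sin(fδ)/sin δ ≈ 0.595.
p = a·p₁ + b·p₂ ≈ (-0.132, 0.442, 0.887); φ = arcsin(p_z) ≈ 62.54°, λ = atan2(p_y, p_x) ≈ 106.66°.

≈ lat 63°N, lon 107°E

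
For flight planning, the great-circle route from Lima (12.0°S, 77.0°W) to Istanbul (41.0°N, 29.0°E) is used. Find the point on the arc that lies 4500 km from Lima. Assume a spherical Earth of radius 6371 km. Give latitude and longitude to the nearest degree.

Convert each endpoint to a unit vector on the sphere (x = cos φ cos λ, y = cos φ sin λ, z = sin φ).
The central angle between the endpoints is δ = arccos(p₁·p₂) ≈ 1.918 rad (109.9°). The total great-circle distance is δ·R ≈ 1.918 × 6371 ≈ 12217 km, so the target fraction is f = 4500/12217 ≈ 0.368.
Interpolate at f ≈ 0.368 with slerp weights a = sin((1−f)δ)/sin δ ≈ 0.995, b = sin(fδ)/sin δ ≈ 0.690.
p = a·p₁ + b·p₂ ≈ (0.675, -0.696, 0.246); φ = arcsin(p_z) ≈ 14.23°, λ = atan2(p_y, p_x) ≈ -45.90°.

≈ (14°N, 46°W)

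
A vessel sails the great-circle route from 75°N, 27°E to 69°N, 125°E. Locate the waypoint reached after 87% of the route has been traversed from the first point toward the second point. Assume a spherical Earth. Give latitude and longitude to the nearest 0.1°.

Write both endpoints as unit vectors p₁, p₂ with components (cos φ cos λ, cos φ sin λ, sin φ).
The central angle between the endpoints is δ = arccos(p₁·p₂) ≈ 0.476 rad (27.3°).
Interpolate at f = 0.87 with slerp weights a = sin((1−f)δ)/sin δ ≈ 0.135, b = sin(fδ)/sin δ ≈ 0.878.
p = a·p₁ + b·p₂ ≈ (-0.149, 0.274, 0.950); φ = arcsin(p_z) ≈ 71.83°, λ = atan2(p_y, p_x) ≈ 118.63°.

≈ 71.8°N, 118.6°E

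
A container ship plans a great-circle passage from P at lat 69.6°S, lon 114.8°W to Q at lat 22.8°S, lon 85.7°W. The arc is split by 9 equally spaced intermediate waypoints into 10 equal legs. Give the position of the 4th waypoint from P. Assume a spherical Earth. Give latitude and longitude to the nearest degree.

≈ lat 52°S, lon 96°W

Write both endpoints as unit vectors p₁, p₂ with components (cos φ cos λ, cos φ sin λ, sin φ).
The central angle between the endpoints is δ = arccos(p₁·p₂) ≈ 0.871 rad (49.9°).
Interpolate at f = 4/10 with slerp weights a = sin((1−f)δ)/sin δ ≈ 0.652, b = sin(fδ)/sin δ ≈ 0.446.
p = a·p₁ + b·p₂ ≈ (-0.065, -0.617, -0.785); φ = arcsin(p_z) ≈ -51.68°, λ = atan2(p_y, p_x) ≈ -95.98°.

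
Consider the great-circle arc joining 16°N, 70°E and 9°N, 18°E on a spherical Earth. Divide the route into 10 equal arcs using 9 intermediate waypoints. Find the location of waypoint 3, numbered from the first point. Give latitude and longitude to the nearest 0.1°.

≈ 15.1°N, 54.1°E

Write both endpoints as unit vectors p₁, p₂ with components (cos φ cos λ, cos φ sin λ, sin φ).
The central angle between the endpoints is δ = arccos(p₁·p₂) ≈ 0.892 rad (51.1°).
Interpolate at f = 3/10 with slerp weights a = sin((1−f)δ)/sin δ ≈ 0.751, b = sin(fδ)/sin δ ≈ 0.340.
p = a·p₁ + b·p₂ ≈ (0.566, 0.782, 0.260); φ = arcsin(p_z) ≈ 15.08°, λ = atan2(p_y, p_x) ≈ 54.11°.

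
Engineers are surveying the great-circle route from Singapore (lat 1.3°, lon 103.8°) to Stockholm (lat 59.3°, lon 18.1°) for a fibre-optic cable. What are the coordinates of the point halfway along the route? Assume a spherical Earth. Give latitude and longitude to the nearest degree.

From cos δ = sin φ₁ sin φ₂ + cos φ₁ cos φ₂ cos Δλ, the central angle is δ ≈ 1.513 rad (86.7°).
Interpolate at f = 1/2 with slerp weights a = sin((1−f)δ)/sin δ ≈ 0.688, b = sin(fδ)/sin δ ≈ 0.688.
p = a·p₁ + b·p₂ ≈ (0.170, 0.777, 0.607); φ = arcsin(p_z) ≈ 37.36°, λ = atan2(p_y, p_x) ≈ 77.67°.

≈ lat 37°, lon 78°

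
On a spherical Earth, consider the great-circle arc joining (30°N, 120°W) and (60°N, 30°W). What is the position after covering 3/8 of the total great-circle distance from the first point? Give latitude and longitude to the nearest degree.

≈ (49°N, 100°W)

Write both endpoints as unit vectors p₁, p₂ with components (cos φ cos λ, cos φ sin λ, sin φ).
The central angle between the endpoints is δ = arccos(p₁·p₂) ≈ 1.123 rad (64.3°).
Interpolate at f = 3/8 with slerp weights a = sin((1−f)δ)/sin δ ≈ 0.716, b = sin(fδ)/sin δ ≈ 0.453.
p = a·p₁ + b·p₂ ≈ (-0.114, -0.651, 0.751); φ = arcsin(p_z) ≈ 48.67°, λ = atan2(p_y, p_x) ≈ -99.92°.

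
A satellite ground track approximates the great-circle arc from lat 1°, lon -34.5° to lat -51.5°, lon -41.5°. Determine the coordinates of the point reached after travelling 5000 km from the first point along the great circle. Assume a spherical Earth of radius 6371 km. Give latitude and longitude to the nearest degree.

From cos δ = sin φ₁ sin φ₂ + cos φ₁ cos φ₂ cos Δλ, the central angle is δ ≈ 0.922 rad (52.8°). The total great-circle distance is δ·R ≈ 0.922 × 6371 ≈ 5875 km, so the target fraction is f = 5000/5875 ≈ 0.851.
Interpolate at f ≈ 0.851 with slerp weights a = sin((1−f)δ)/sin δ ≈ 0.172, b = sin(fδ)/sin δ ≈ 0.887.
p = a·p₁ + b·p₂ ≈ (0.555, -0.463, -0.691); φ = arcsin(p_z) ≈ -43.71°, λ = atan2(p_y, p_x) ≈ -39.84°.

≈ lat -44°, lon -40°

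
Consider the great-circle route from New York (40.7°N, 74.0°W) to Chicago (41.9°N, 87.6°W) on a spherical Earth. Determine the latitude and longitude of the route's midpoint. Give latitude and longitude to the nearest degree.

≈ 42°N, 81°W

The haversine formula gives a central angle δ ≈ 0.179 rad (10.3°) between the endpoints.
Interpolate at f = 1/2 with slerp weights a = sin((1−f)δ)/sin δ ≈ 0.502, b = sin(fδ)/sin δ ≈ 0.502.
p = a·p₁ + b·p₂ ≈ (0.121, -0.739, 0.663); φ = arcsin(p_z) ≈ 41.50°, λ = atan2(p_y, p_x) ≈ -80.74°.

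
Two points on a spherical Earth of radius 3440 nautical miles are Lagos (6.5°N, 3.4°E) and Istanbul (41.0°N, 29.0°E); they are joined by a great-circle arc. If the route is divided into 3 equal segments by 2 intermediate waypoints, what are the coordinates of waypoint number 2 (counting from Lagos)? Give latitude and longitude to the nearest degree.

Convert each endpoint to a unit vector on the sphere (x = cos φ cos λ, y = cos φ sin λ, z = sin φ).
The central angle between the endpoints is δ = arccos(p₁·p₂) ≈ 0.722 rad (41.4°).
Interpolate at f = 2/3 with slerp weights a = sin((1−f)δ)/sin δ ≈ 0.361, b = sin(fδ)/sin δ ≈ 0.701.
p = a·p₁ + b·p₂ ≈ (0.820, 0.278, 0.500); φ = arcsin(p_z) ≈ 30.03°, λ = atan2(p_y, p_x) ≈ 18.70°.

≈ 30°N, 19°E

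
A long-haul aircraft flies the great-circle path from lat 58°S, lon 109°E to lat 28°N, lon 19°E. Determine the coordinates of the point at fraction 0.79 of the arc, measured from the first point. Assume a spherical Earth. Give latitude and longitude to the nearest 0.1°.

≈ lat 7.9°N, lon 32.6°E

The haversine formula gives a central angle δ ≈ 1.980 rad (113.5°) between the endpoints.
Interpolate at f = 0.79 with slerp weights a = sin((1−f)δ)/sin δ ≈ 0.440, b = sin(fδ)/sin δ ≈ 1.090.
p = a·p₁ + b·p₂ ≈ (0.834, 0.534, 0.138); φ = arcsin(p_z) ≈ 7.95°, λ = atan2(p_y, p_x) ≈ 32.63°.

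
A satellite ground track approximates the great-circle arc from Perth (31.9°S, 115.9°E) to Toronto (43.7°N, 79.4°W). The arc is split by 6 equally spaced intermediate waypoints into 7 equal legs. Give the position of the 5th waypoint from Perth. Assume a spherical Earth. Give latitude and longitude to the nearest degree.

≈ 54°N, 152°W

Write both endpoints as unit vectors p₁, p₂ with components (cos φ cos λ, cos φ sin λ, sin φ).
The central angle between the endpoints is δ = arccos(p₁·p₂) ≈ 2.848 rad (163.2°).
Interpolate at f = 5/7 with slerp weights a = sin((1−f)δ)/sin δ ≈ 2.509, b = sin(fδ)/sin δ ≈ 3.088.
p = a·p₁ + b·p₂ ≈ (-0.520, -0.279, 0.808); φ = arcsin(p_z) ≈ 53.87°, λ = atan2(p_y, p_x) ≈ -151.81°.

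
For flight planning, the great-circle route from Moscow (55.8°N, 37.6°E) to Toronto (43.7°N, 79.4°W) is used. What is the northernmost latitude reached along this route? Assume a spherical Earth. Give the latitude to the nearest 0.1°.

The great circle lies in the plane with unit normal n̂ = (p₁ × p₂)/|p₁ × p₂|.
Here n̂_z ≈ -0.393; the vertex latitude is φ_max = arccos|n̂_z| ≈ 66.9°.
Check via Clairaut: cos φ_max = |cos φ₁| · sin C = cos(55.8°)·sin(44.3°) ≈ 0.393, again giving ≈ 66.9°.

≈ 66.9°N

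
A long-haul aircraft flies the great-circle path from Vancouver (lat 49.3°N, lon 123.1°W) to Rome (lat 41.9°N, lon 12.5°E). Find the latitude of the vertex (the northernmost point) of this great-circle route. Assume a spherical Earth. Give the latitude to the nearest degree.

≈ 70°N

The great circle lies in the plane with unit normal n̂ = (p₁ × p₂)/|p₁ × p₂|.
Here n̂_z ≈ +0.344; the vertex latitude is φ_max = arccos|n̂_z| ≈ 69.9°.
Check via Clairaut: cos φ_max = |cos φ₁| · sin C = cos(49.3°)·sin(31.8°) ≈ 0.344, again giving ≈ 69.9°.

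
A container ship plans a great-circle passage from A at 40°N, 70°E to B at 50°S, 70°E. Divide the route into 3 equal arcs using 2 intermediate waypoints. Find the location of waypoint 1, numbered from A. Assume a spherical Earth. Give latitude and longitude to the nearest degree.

≈ 10°N, 70°E

Write both endpoints as unit vectors p₁, p₂ with components (cos φ cos λ, cos φ sin λ, sin φ).
The central angle between the endpoints is δ = arccos(p₁·p₂) ≈ 1.571 rad (90.0°).
Interpolate at f = 1/3 with slerp weights a = sin((1−f)δ)/sin δ ≈ 0.866, b = sin(fδ)/sin δ ≈ 0.500.
p = a·p₁ + b·p₂ ≈ (0.337, 0.925, 0.174); φ = arcsin(p_z) ≈ 10.00°, λ = atan2(p_y, p_x) ≈ 70.00°.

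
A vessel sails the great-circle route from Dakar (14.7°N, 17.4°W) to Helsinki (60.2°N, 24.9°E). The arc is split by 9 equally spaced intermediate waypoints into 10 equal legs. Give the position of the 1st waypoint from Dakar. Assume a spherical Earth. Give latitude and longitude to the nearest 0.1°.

≈ 19.7°N, 15.0°W

From cos δ = sin φ₁ sin φ₂ + cos φ₁ cos φ₂ cos Δλ, the central angle is δ ≈ 0.957 rad (54.8°).
Interpolate at f = 1/10 with slerp weights a = sin((1−f)δ)/sin δ ≈ 0.928, b = sin(fδ)/sin δ ≈ 0.117.
p = a·p₁ + b·p₂ ≈ (0.909, -0.244, 0.337); φ = arcsin(p_z) ≈ 19.69°, λ = atan2(p_y, p_x) ≈ -15.02°.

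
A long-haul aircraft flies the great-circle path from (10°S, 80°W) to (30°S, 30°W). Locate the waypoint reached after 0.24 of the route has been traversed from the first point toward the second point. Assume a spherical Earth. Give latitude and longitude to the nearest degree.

≈ (16°S, 69°W)

Write both endpoints as unit vectors p₁, p₂ with components (cos φ cos λ, cos φ sin λ, sin φ).
The central angle between the endpoints is δ = arccos(p₁·p₂) ≈ 0.883 rad (50.6°).
Interpolate at f = 0.24 with slerp weights a = sin((1−f)δ)/sin δ ≈ 0.805, b = sin(fδ)/sin δ ≈ 0.272.
p = a·p₁ + b·p₂ ≈ (0.342, -0.898, -0.276); φ = arcsin(p_z) ≈ -16.01°, λ = atan2(p_y, p_x) ≈ -69.17°.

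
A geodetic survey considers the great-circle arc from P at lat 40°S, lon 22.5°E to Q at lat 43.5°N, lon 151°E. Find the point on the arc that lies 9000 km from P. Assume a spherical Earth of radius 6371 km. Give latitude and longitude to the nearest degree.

≈ lat 11°N, lon 91°E

Write both endpoints as unit vectors p₁, p₂ with components (cos φ cos λ, cos φ sin λ, sin φ).
The central angle between the endpoints is δ = arccos(p₁·p₂) ≈ 2.479 rad (142.0°). The total great-circle distance is δ·R ≈ 2.479 × 6371 ≈ 15793 km, so the target fraction is f = 9000/15793 ≈ 0.570.
Interpolate at f ≈ 0.570 with slerp weights a = sin((1−f)δ)/sin δ ≈ 1.423, b = sin(fδ)/sin δ ≈ 1.605.
p = a·p₁ + b·p₂ ≈ (-0.011, 0.982, 0.190); φ = arcsin(p_z) ≈ 10.97°, λ = atan2(p_y, p_x) ≈ 90.66°.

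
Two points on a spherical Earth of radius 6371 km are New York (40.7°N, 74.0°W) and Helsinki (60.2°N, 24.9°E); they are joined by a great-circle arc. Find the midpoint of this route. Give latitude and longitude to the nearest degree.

Write both endpoints as unit vectors p₁, p₂ with components (cos φ cos λ, cos φ sin λ, sin φ).
The central angle between the endpoints is δ = arccos(p₁·p₂) ≈ 1.038 rad (59.5°).
Interpolate at f = 1/2 with slerp weights a = sin((1−f)δ)/sin δ ≈ 0.576, b = sin(fδ)/sin δ ≈ 0.576.
p = a·p₁ + b·p₂ ≈ (0.380, -0.299, 0.875); φ = arcsin(p_z) ≈ 61.08°, λ = atan2(p_y, p_x) ≈ -38.22°.

≈ (61°N, 38°W)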